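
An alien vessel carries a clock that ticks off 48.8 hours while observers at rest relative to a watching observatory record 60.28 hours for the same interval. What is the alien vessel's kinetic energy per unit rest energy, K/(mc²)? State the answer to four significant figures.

The time-dilation ratio gives γ = 60.28/48.8 = 1.23525.
Since K = (γ−1)mc², K/(mc²) = 1.23525 − 1 = 0.2352.

0.2352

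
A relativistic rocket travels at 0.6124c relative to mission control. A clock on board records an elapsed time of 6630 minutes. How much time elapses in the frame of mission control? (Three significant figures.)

Lorentz factor: γ = (1 − 0.37503376)^(−1/2) = 1.2649.
The onboard clock measures proper time, so the interval in the rest frame of mission control is dilated: Δt = γ·Δτ = 1.2649 × 6630 minutes = 8390 minutes.

8390 minutes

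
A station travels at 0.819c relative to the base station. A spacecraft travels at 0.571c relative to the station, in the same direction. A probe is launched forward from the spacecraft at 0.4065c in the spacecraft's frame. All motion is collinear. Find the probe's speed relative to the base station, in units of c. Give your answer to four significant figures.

First combine the probe and spacecraft (S''→S'): u₁ = (0.4065 + 0.571)/(1 + 0.4065×0.571) = 0.9775/1.2321115 = 0.79335.
Then combine with the station (S'→S): u = (0.79335 + 0.819)/(1 + 0.79335×0.819) = 1.61235/1.64975365 = 0.97733.

0.9773c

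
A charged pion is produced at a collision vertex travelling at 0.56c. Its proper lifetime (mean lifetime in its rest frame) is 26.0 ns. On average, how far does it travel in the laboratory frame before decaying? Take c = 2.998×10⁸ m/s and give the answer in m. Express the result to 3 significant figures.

With β = 0.56, γ = 1/√(1 − 0.56²) = 1/√0.6864 = 1.207.
Lab-frame lifetime: Δt = γτ = 1.207 × 26.0 ns = 31.382 ns.
Distance: d = vΔt = 0.56 × 2.998×10⁸ m/s × 3.1382×10^-8 s = 5.27 m.

5.27 m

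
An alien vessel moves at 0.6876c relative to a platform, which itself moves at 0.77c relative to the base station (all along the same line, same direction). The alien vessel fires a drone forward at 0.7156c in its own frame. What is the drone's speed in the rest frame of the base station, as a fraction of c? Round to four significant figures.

0.9921c

First combine the drone and alien vessel (S''→S'): u₁ = (0.7156 + 0.6876)/(1 + 0.7156×0.6876) = 1.4032/1.49204656 = 0.94045.
Then combine with the platform (S'→S): u = (0.94045 + 0.77)/(1 + 0.94045×0.77) = 1.71045/1.7241465 = 0.99206.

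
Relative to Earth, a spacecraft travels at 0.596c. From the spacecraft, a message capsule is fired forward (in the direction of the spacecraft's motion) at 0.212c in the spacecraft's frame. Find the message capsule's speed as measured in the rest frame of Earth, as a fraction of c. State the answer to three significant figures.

In units of c, u = (u' + v)/(1 + u'v) with u' = 0.212 and v = 0.596.
Numerator: 0.212 + 0.596 = 0.808. Denominator: 1 + (0.212)(0.596) = 1.126352.
u = 0.808/1.126352 = 0.71736, so the speed is 0.717c.

0.717c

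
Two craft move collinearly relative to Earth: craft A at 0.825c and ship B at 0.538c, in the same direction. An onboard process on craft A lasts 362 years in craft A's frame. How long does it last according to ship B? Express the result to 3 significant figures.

423 years

Speed of craft A in ship B's frame: u = (v_A − v_B)/(1 − v_A v_B/c²) = (0.825 − 0.538)/(1 − 0.825×0.538) = 0.287/0.55615 = 0.51605; |u| = 0.51605c.
γ for this relative speed: γ = 1/√(1 − 0.266308) = 1.1675.
Craft A's interval is proper; time dilation gives Δt_B = γΔτ = 1.1675 × 362 years = 423 years.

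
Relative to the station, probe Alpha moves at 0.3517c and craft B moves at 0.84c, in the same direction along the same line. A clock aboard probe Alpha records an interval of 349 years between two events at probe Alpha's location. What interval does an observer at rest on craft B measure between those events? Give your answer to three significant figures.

Speed of probe Alpha in craft B's frame: u = (v_A − v_B)/(1 − v_A v_B/c²) = (0.3517 − 0.84)/(1 − 0.3517×0.84) = −0.4883/0.704572 = −0.69304; |u| = 0.69304c.
At |u| = 0.69304c, γ = (1 − 0.480304)^(−1/2) = 1.3872.
The clock on probe Alpha records proper time, so craft B measures Δt = γΔτ = 1.3872 × 349 = 484 years.

484 years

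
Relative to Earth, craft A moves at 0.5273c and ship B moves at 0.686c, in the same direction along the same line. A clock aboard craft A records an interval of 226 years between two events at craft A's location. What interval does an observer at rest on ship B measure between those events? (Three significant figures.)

233 years

Transform craft A's velocity into ship B's frame: (0.5273 − 0.686)/(1 − 0.5273·0.686) = −0.1587/0.6382722, so the relative speed is 0.24864c.
γ for this relative speed: γ = 1/√(1 − 0.0618218) = 1.0324.
Craft A's interval is proper; time dilation gives Δt_B = γΔτ = 1.0324 × 226 years = 233 years.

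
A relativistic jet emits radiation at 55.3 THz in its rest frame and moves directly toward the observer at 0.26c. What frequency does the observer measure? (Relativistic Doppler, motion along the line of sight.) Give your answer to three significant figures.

Relativistic Doppler (source moving toward): f_obs = f_src · √((1+β)/(1−β)).
With β = 0.26: factor = √(1.26/0.74) = 1.3049.
f_obs = 55.3 × 1.3049 = 72.2 THz.

72.2 THz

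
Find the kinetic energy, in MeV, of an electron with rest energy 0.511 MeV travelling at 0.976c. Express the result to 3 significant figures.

1.84 MeV

With β = 0.976, γ = 1/√(1 − 0.976²) = 1/√0.047424 = 4.592.
Kinetic energy: K = (γ − 1)mc² = (4.592 − 1) × 0.511 MeV = 3.592 × 0.511 = 1.84 MeV.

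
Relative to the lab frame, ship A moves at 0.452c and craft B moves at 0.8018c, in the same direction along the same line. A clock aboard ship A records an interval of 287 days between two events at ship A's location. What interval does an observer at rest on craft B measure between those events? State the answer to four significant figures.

343.3 days

Transform ship A's velocity into craft B's frame: (0.452 − 0.8018)/(1 − 0.452·0.8018) = −0.3498/0.6375864, so the relative speed is 0.54863c.
At |u| = 0.54863c, γ = (1 − 0.300995)^(−1/2) = 1.1961.
Ship A's interval is proper; time dilation gives Δt_B = γΔτ = 1.1961 × 287 days = 343.3 days.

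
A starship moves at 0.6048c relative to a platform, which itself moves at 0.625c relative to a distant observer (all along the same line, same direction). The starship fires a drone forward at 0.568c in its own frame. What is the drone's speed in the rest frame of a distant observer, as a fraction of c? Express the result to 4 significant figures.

0.9692c

Apply u = (u'+v)/(1+u'v) twice. Drone in the platform frame: (0.568+0.6048)/(1+0.568·0.6048) = 1.1728/1.3435264 = 0.87293c.
That velocity, transformed to the rest frame of a distant observer: (0.87293+0.625)/(1+0.87293·0.625) = 1.49793/1.54558125 = 0.96917c.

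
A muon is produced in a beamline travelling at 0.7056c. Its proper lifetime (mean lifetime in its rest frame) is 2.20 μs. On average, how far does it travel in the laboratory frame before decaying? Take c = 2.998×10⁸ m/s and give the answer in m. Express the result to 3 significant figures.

β² = 0.49787136, so γ = 1/√0.50212864 = 1.4112.
Lab-frame lifetime: Δt = γτ = 1.4112 × 2.20 μs = 3.1046 μs.
Distance: d = vΔt = 0.7056 × 2.998×10⁸ m/s × 3.1046×10^-6 s = 657 m.

657 m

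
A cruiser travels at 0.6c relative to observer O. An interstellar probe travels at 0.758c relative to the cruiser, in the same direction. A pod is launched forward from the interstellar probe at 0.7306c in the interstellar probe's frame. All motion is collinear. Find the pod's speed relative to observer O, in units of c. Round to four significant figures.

Apply u = (u'+v)/(1+u'v) twice. Pod in the cruiser frame: (0.7306+0.758)/(1+0.7306·0.758) = 1.4886/1.5537948 = 0.95804c.
That velocity, transformed to the rest frame of observer O: (0.95804+0.6)/(1+0.95804·0.6) = 1.55804/1.574824 = 0.98934c.

0.9893c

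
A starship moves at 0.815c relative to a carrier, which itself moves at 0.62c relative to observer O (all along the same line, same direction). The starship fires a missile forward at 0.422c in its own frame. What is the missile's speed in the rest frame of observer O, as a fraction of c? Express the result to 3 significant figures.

Apply u = (u'+v)/(1+u'v) twice. Missile in the carrier frame: (0.422+0.815)/(1+0.422·0.815) = 1.237/1.34393 = 0.92043c.
That velocity, transformed to the rest frame of observer O: (0.92043+0.62)/(1+0.92043·0.62) = 1.54043/1.5706666 = 0.98075c.

0.981c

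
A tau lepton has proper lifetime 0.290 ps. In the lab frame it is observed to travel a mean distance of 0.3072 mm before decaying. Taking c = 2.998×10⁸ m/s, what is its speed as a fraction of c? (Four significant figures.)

Let x = d/(cτ) = 3.072×10^-4 m / (2.998×10⁸ m/s × 2.900×10^-13 s) = 3.5334. Since d = βγcτ, x = βγ = β/√(1−β²).
Solving: β² = x²/(1+x²) = 12.4849/13.4849 = 0.925843, so β = 0.9622.

0.9622c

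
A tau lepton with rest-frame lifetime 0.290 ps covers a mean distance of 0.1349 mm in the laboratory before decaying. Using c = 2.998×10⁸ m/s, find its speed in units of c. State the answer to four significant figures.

d = βγcτ ⇒ βγ = d/(cτ) = 1.349×10^-4 m / (8.6942×10^-5 m) = 1.5516.
β = (βγ)/√(1+(βγ)²) = 1.5516/√3.40746 = 0.8406.

0.8406c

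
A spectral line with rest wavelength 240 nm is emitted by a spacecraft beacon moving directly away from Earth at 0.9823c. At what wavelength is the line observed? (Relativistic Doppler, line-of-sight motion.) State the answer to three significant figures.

2540 nm

Relativistic Doppler for wavelength: λ_obs = λ_src · √((1+β)/(1−β)).
With β = 0.9823: factor = √(1.9823/0.0177) = 10.583.
λ_obs = 240 × 10.583 = 2540 nm.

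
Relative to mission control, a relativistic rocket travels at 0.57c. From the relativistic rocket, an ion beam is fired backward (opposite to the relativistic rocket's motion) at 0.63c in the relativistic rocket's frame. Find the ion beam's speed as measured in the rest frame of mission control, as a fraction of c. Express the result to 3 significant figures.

Relativistic velocity addition: u = (u' + v)/(1 + u'v/c²), with u' = −0.63c and v = 0.57c.
Numerator: −0.63 + 0.57 = −0.06. Denominator: 1 + (−0.63)(0.57) = 0.6409.
u = −0.06/0.6409 = −0.093618, so the speed is 0.0936c.

0.0936c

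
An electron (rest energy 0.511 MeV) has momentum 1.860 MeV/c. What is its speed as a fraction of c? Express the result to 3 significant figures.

0.964c

pc/(mc²) = 1.860/0.511 = 3.6399 = βγ = β/√(1−β²).
So β² = x²/(1 + x²) with x = 3.6399: x² = 13.2489, β² = 13.2489/14.2489 = 0.929819, β = 0.964.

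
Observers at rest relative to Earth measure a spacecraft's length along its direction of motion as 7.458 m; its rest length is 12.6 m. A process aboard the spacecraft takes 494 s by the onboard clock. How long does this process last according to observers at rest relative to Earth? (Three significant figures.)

835 s

From L = L₀/γ: γ = 12.6/7.458 = 1.68946.
Δt = γΔτ = 1.68946 × 494 = 835 s.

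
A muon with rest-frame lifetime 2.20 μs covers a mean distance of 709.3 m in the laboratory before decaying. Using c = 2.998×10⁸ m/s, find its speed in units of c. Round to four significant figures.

Let x = d/(cτ) = 709.3 m / (2.998×10⁸ m/s × 2.200×10^-6 s) = 1.0754. Since d = βγcτ, x = βγ = β/√(1−β²).
Solving: β² = x²/(1+x²) = 1.15649/2.15649 = 0.536283, so β = 0.7323.

0.7323c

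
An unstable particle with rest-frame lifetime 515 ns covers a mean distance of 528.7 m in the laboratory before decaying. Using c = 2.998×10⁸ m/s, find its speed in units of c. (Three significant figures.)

0.960c

Let x = d/(cτ) = 528.7 m / (2.998×10⁸ m/s × 5.150×10^-7 s) = 3.4243. Since d = βγcτ, x = βγ = β/√(1−β²).
Solving: β² = x²/(1+x²) = 11.7258/12.7258 = 0.921419, so β = 0.960.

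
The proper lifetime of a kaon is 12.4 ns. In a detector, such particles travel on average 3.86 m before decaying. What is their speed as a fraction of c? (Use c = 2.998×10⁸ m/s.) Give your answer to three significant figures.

d = βγcτ ⇒ βγ = d/(cτ) = 3.860 m / (3.71752 m) = 1.0383.
β = (βγ)/√(1+(βγ)²) = 1.0383/√2.07807 = 0.720.

0.720c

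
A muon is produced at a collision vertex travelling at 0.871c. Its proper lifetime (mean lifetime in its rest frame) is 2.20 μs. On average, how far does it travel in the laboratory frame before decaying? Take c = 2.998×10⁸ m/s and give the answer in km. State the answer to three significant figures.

γ = 1/√(1 − β²) = 1/√(1 − 0.758641) = 1/√0.241359 = 1/0.491283 = 2.0355.
Lab-frame lifetime: Δt = γτ = 2.0355 × 2.20 μs = 4.4781 μs.
Distance: d = vΔt = 0.871 × 2.998×10⁸ m/s × 4.4781×10^-6 s = 1170 m = 1.17 km.

1.17 km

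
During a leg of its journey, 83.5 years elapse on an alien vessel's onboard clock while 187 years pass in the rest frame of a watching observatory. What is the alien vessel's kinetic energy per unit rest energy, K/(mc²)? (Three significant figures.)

The time-dilation ratio gives γ = 187/83.5 = 2.23952.
Since K = (γ−1)mc², K/(mc²) = 2.23952 − 1 = 1.24.

1.24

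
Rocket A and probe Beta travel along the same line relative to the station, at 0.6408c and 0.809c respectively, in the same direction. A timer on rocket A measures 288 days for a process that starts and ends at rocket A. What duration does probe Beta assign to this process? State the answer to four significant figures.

The velocity of rocket A relative to probe Beta is (0.6408 − 0.809)c / (1 − 0.6408×0.809) = −0.34926c; relative speed 0.34926c.
γ for this relative speed: γ = 1/√(1 − 0.121983) = 1.0672.
The clock on rocket A records proper time, so probe Beta measures Δt = γΔτ = 1.0672 × 288 = 307.4 days.

307.4 days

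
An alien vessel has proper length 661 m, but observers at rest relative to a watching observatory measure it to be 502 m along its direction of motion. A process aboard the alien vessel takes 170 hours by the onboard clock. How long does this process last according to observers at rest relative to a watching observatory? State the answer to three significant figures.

224 hours

From L = L₀/γ: γ = 661/502 = 1.31673.
The same γ dilates the second interval: 1.31673 × 170 hours = 224 hours.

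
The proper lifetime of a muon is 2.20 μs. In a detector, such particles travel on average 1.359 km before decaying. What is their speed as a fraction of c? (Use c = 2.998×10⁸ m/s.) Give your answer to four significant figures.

Lab distance = (lab lifetime)·v = γτ·βc, so βγ = d/(cτ) = 1359/(2.998×10⁸ × 2.200×10^-6) = 2.0605.
With βγ = 2.0605: γ² = 1 + (βγ)² = 5.24566, and β = (βγ)/γ = 2.0605/2.29034 = 0.8996.

0.8996c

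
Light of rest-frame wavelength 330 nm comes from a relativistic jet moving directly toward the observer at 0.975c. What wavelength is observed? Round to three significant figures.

37.1 nm

Relativistic Doppler for wavelength: λ_obs = λ_src · √((1−β)/(1+β)).
With β = 0.975: factor = √(0.025/1.975) = 0.11251.
λ_obs = 330 × 0.11251 = 37.1 nm.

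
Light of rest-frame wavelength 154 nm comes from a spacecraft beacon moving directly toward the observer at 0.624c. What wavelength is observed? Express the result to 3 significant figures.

Relativistic Doppler for wavelength: λ_obs = λ_src · √((1−β)/(1+β)).
With β = 0.624: factor = √(0.376/1.624) = 0.48117.
λ_obs = 154 × 0.48117 = 74.1 nm.

74.1 nm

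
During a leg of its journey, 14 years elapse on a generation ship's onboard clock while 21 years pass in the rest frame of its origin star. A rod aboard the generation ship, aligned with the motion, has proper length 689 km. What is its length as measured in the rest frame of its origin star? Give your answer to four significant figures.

The time-dilation ratio gives γ = 21/14 = 1.5.
The rod contracts by the same γ: 689 km / 1.5 = 459.3 km.

459.3 km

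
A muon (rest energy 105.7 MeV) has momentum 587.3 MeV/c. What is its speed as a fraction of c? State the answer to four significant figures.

pc/(mc²) = 587.3/105.7 = 5.5563 = βγ = β/√(1−β²).
So β² = x²/(1 + x²) with x = 5.5563: x² = 30.8725, β² = 30.8725/31.8725 = 0.968625, β = 0.9842.

0.9842c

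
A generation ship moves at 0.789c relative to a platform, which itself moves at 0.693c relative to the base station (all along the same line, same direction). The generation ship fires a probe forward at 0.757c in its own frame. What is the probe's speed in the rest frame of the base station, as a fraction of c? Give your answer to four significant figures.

0.9941c

Compose velocities in two stages. Stage 1 (into S'): u₁ = (0.757+0.789)/(1+0.757×0.789) = 0.9679.
Stage 2 (into S): u = (0.9679+0.693)/(1+0.9679×0.693) = 0.9941, so the speed is 0.9941c.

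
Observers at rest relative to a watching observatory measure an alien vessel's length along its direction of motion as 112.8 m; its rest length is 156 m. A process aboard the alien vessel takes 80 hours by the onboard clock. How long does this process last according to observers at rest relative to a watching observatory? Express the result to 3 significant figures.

111 hours

γ = L₀/L = 156/112.8 = 1.38298.
Δt = γΔτ = 1.38298 × 80 = 111 hours.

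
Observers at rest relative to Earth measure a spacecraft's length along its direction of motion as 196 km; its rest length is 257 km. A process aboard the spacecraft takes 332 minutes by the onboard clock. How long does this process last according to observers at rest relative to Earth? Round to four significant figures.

435.3 minutes

From L = L₀/γ: γ = 257/196 = 1.31122.
Δt = γΔτ = 1.31122 × 332 = 435.3 minutes.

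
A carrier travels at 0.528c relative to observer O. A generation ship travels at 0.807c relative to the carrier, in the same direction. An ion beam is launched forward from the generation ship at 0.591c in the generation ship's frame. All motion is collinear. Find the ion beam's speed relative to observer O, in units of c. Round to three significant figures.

0.983c

First combine the ion beam and generation ship (S''→S'): u₁ = (0.591 + 0.807)/(1 + 0.591×0.807) = 1.398/1.476937 = 0.94655.
Then combine with the carrier (S'→S): u = (0.94655 + 0.528)/(1 + 0.94655×0.528) = 1.47455/1.4997784 = 0.98318.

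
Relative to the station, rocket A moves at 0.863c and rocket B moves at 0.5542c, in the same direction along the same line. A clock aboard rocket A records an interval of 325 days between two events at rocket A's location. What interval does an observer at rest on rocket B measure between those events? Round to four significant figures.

403.2 days

The velocity of rocket A relative to rocket B is (0.863 − 0.5542)c / (1 − 0.863×0.5542) = 0.59188c; relative speed 0.59188c.
γ for this relative speed: γ = 1/√(1 − 0.350322) = 1.2407.
The clock on rocket A records proper time, so rocket B measures Δt = γΔτ = 1.2407 × 325 = 403.2 days.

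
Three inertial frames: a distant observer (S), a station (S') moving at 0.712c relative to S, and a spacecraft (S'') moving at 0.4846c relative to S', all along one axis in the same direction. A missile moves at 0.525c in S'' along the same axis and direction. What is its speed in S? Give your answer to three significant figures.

0.964c

First combine the missile and spacecraft (S''→S'): u₁ = (0.525 + 0.4846)/(1 + 0.525×0.4846) = 1.0096/1.254415 = 0.80484.
Then combine with the station (S'→S): u = (0.80484 + 0.712)/(1 + 0.80484×0.712) = 1.51684/1.57304608 = 0.96427.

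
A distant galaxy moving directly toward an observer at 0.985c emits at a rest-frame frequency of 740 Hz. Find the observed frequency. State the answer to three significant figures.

8510 Hz

Relativistic Doppler (source moving toward): f_obs = f_src · √((1+β)/(1−β)).
With β = 0.985: factor = √(1.985/0.015) = 11.504.
f_obs = 740 × 11.504 = 8510 Hz.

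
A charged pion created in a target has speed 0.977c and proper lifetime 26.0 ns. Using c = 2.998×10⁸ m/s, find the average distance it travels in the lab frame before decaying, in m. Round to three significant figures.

35.7 m

Lorentz factor: γ = (1 − 0.954529)^(−1/2) = 4.6896.
Lab-frame lifetime: Δt = γτ = 4.6896 × 26.0 ns = 121.93 ns.
Distance: d = vΔt = 0.977 × 2.998×10⁸ m/s × 1.2193×10^-7 s = 35.7 m.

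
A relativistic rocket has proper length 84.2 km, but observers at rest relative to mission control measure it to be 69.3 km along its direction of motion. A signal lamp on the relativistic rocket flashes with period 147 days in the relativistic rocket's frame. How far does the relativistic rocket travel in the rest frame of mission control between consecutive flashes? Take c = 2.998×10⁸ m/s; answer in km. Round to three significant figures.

From L = L₀/γ: γ = 84.2/69.3 = 1.21501.
β = √(1 − 1/γ²) = 0.56799. Lab-frame period = γτ = 1.21501×147 days = 178.61 days. Distance = βc × γτ = 0.56799 × 2.998×10⁸ m/s × 15431904 s = 2.6278×10^15 m = 2.63×10^12 km.

2.63×10^12 km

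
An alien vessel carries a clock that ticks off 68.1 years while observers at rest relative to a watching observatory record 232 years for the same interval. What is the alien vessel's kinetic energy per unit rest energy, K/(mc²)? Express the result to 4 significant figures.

2.407

The time-dilation ratio gives γ = 232/68.1 = 3.40675.
K/(mc²) = γ − 1 = 3.40675 − 1 = 2.407.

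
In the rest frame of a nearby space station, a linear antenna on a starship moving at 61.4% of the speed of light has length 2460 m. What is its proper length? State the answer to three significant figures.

β² = 0.376996, so γ = 1/√0.623004 = 1.2669.
Proper length: L₀ = γ·L = 1.2669 × 2460 = 3120 m.

3120 m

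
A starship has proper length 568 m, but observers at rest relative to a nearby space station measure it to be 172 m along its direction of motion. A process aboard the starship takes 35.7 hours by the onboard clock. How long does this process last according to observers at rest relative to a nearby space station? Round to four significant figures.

117.9 hours

From L = L₀/γ: γ = 568/172 = 3.30233.
Δt = γΔτ = 3.30233 × 35.7 = 117.9 hours.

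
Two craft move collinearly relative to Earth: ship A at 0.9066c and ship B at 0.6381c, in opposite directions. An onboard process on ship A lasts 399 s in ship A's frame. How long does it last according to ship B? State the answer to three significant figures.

Transform ship A's velocity into ship B's frame: (0.9066 + 0.6381)/(1 + 0.9066·0.6381) = 1.5447/1.57850146, so the relative speed is 0.97859c.
γ for this relative speed: γ = 1/√(1 − 0.957638) = 4.8586.
Ship A's interval is proper; time dilation gives Δt_B = γΔτ = 4.8586 × 399 s = 1940 s.

1940 s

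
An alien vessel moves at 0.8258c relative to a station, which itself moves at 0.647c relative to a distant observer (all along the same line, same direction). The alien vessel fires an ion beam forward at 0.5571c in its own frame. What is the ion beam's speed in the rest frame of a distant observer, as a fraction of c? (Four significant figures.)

Apply u = (u'+v)/(1+u'v) twice. Ion beam in the station frame: (0.5571+0.8258)/(1+0.5571·0.8258) = 1.3829/1.46005318 = 0.94716c.
That velocity, transformed to the rest frame of a distant observer: (0.94716+0.647)/(1+0.94716·0.647) = 1.59416/1.61281252 = 0.98843c.

0.9884c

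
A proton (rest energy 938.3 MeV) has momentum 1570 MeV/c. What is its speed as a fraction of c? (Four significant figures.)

0.8584c

βγ = pc/(mc²) = 1570/938.3 = 1.6732.
Since γ² = 1 + (βγ)² = 3.7996, γ = √3.7996 = 1.94926, and β = (βγ)/γ = 1.6732/1.94926 = 0.8584.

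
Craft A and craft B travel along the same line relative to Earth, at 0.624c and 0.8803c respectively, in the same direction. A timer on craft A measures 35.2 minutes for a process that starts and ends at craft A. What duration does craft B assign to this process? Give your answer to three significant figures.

Speed of craft A in craft B's frame: u = (v_A − v_B)/(1 − v_A v_B/c²) = (0.624 − 0.8803)/(1 − 0.624×0.8803) = −0.2563/0.4506928 = −0.56868; |u| = 0.56868c.
γ for this relative speed: γ = 1/√(1 − 0.323397) = 1.2157.
Craft A's interval is proper; time dilation gives Δt_B = γΔτ = 1.2157 × 35.2 minutes = 42.8 minutes.

42.8 minutes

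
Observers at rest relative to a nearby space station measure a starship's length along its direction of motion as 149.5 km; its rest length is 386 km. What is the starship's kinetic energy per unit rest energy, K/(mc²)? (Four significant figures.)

1.582

From L = L₀/γ: γ = 386/149.5 = 2.58194.
Since K = (γ−1)mc², K/(mc²) = 2.58194 − 1 = 1.582.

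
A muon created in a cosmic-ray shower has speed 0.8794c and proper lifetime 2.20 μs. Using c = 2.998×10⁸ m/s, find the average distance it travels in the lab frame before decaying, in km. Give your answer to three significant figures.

β² = 0.77334436, so γ = 1/√0.22665564 = 2.1005.
Lab-frame lifetime: Δt = γτ = 2.1005 × 2.20 μs = 4.6211 μs.
Distance: d = vΔt = 0.8794 × 2.998×10⁸ m/s × 4.6211×10^-6 s = 1220 m = 1.22 km.

1.22 km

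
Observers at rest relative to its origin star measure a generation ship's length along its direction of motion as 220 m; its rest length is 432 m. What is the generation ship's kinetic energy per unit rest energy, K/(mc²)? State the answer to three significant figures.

0.964

From L = L₀/γ: γ = 432/220 = 1.96364.
Since K = (γ−1)mc², K/(mc²) = 1.96364 − 1 = 0.964.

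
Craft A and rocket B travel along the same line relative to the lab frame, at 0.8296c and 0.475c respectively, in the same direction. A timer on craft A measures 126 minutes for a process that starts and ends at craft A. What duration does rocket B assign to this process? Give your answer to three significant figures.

155 minutes

The velocity of craft A relative to rocket B is (0.8296 − 0.475)c / (1 − 0.8296×0.475) = 0.58521c; relative speed 0.58521c.
At |u| = 0.58521c, γ = (1 − 0.342471)^(−1/2) = 1.2332.
Craft A's interval is proper; time dilation gives Δt_B = γΔτ = 1.2332 × 126 minutes = 155 minutes.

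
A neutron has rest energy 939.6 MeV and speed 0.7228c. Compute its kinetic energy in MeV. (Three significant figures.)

420 MeV

With β = 0.7228, γ = 1/√(1 − 0.7228²) = 1/√0.47756016 = 1.44706.
Kinetic energy: K = (γ − 1)mc² = (1.44706 − 1) × 939.6 MeV = 0.44706 × 939.6 = 420 MeV.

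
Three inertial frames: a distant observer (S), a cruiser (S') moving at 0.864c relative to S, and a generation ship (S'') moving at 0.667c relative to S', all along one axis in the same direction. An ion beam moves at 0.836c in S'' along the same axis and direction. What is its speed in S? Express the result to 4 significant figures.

Compose velocities in two stages. Stage 1 (into S'): u₁ = (0.836+0.667)/(1+0.836×0.667) = 0.96494.
Stage 2 (into S): u = (0.96494+0.864)/(1+0.96494×0.864) = 0.9974, so the speed is 0.9974c.

0.9974c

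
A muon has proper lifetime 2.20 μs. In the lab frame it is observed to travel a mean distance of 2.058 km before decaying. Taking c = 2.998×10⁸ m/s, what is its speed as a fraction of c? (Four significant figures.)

0.9523c

Let x = d/(cτ) = 2058 m / (2.998×10⁸ m/s × 2.200×10^-6 s) = 3.1203. Since d = βγcτ, x = βγ = β/√(1−β²).
Solving: β² = x²/(1+x²) = 9.73627/10.73627 = 0.906858, so β = 0.9523.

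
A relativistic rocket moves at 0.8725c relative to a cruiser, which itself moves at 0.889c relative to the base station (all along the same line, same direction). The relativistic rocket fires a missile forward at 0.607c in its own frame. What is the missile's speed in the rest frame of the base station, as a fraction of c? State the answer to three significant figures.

Apply u = (u'+v)/(1+u'v) twice. Missile in the cruiser frame: (0.607+0.8725)/(1+0.607·0.8725) = 1.4795/1.5296075 = 0.96724c.
That velocity, transformed to the rest frame of the base station: (0.96724+0.889)/(1+0.96724·0.889) = 1.85624/1.85987636 = 0.99804c.

0.998c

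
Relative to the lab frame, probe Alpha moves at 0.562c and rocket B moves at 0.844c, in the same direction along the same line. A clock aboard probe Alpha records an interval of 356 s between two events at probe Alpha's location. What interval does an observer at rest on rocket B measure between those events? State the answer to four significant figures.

421.8 s

The velocity of probe Alpha relative to rocket B is (0.562 − 0.844)c / (1 − 0.562×0.844) = −0.53646c; relative speed 0.53646c.
At |u| = 0.53646c, γ = (1 − 0.287789)^(−1/2) = 1.1849.
The clock on probe Alpha records proper time, so rocket B measures Δt = γΔτ = 1.1849 × 356 = 421.8 s.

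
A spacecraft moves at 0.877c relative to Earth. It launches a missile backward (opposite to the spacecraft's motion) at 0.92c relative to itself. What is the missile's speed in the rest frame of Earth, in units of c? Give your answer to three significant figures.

Relativistic velocity addition: u = (u' + v)/(1 + u'v/c²), with u' = −0.92c and v = 0.877c.
Numerator: −0.92 + 0.877 = −0.043. Denominator: 1 + (−0.92)(0.877) = 0.19316.
u = −0.043/0.19316 = −0.22261, so the speed is 0.223c.

0.223c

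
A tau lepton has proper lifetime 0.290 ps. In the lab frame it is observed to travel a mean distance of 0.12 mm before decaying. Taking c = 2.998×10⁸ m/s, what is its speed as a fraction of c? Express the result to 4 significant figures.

Lab distance = (lab lifetime)·v = γτ·βc, so βγ = d/(cτ) = 1.200×10^-4/(2.998×10⁸ × 2.900×10^-13) = 1.3802.
With βγ = 1.3802: γ² = 1 + (βγ)² = 2.90495, and β = (βγ)/γ = 1.3802/1.70439 = 0.8098.

0.8098c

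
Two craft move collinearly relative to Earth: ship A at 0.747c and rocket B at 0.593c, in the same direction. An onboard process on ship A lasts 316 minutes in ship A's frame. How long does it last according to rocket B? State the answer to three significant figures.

Transform ship A's velocity into rocket B's frame: (0.747 − 0.593)/(1 − 0.747·0.593) = 0.154/0.557029, so the relative speed is 0.27647c.
At |u| = 0.27647c, γ = (1 − 0.0764357)^(−1/2) = 1.0406.
Ship A's interval is proper; time dilation gives Δt_B = γΔτ = 1.0406 × 316 minutes = 329 minutes.

329 minutes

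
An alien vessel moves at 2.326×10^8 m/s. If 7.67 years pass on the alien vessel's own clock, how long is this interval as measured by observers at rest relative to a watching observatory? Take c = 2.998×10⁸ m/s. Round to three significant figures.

β = v/c = (2.326×10^8 m/s)/(2.998×10⁸ m/s) = 0.775851.
Lorentz factor: γ = (1 − 0.6019448)^(−1/2) = 1.585.
Time dilation: Δt = γ·Δτ = 1.585 × 7.67 = 12.2 years.

12.2 years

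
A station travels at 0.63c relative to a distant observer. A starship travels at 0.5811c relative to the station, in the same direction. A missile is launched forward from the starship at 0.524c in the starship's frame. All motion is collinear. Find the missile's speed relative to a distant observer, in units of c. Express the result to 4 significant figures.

First combine the missile and starship (S''→S'): u₁ = (0.524 + 0.5811)/(1 + 0.524×0.5811) = 1.1051/1.3044964 = 0.84715.
Then combine with the station (S'→S): u = (0.84715 + 0.63)/(1 + 0.84715×0.63) = 1.47715/1.5337045 = 0.96313.

0.9631c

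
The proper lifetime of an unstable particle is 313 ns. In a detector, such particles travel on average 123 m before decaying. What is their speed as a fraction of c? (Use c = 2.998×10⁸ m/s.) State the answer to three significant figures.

Lab distance = (lab lifetime)·v = γτ·βc, so βγ = d/(cτ) = 123.0/(2.998×10⁸ × 3.130×10^-7) = 1.3108.
With βγ = 1.3108: γ² = 1 + (βγ)² = 2.7182, and β = (βγ)/γ = 1.3108/1.6487 = 0.795.

0.795c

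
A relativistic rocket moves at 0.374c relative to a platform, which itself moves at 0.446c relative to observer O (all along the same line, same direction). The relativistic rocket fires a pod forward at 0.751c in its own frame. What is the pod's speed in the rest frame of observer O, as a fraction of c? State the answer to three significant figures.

0.952c

First combine the pod and relativistic rocket (S''→S'): u₁ = (0.751 + 0.374)/(1 + 0.751×0.374) = 1.125/1.280874 = 0.87831.
Then combine with the platform (S'→S): u = (0.87831 + 0.446)/(1 + 0.87831×0.446) = 1.32431/1.39172626 = 0.95156.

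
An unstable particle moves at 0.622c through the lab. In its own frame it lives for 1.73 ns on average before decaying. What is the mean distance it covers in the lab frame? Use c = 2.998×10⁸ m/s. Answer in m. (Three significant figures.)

γ = 1/√(1 − β²) = 1/√(1 − 0.386884) = 1/√0.613116 = 1/0.783017 = 1.2771.
Lab-frame lifetime: Δt = γτ = 1.2771 × 1.73 ns = 2.2094 ns.
Distance: d = vΔt = 0.622 × 2.998×10⁸ m/s × 2.2094×10^-9 s = 0.412 m.

0.412 m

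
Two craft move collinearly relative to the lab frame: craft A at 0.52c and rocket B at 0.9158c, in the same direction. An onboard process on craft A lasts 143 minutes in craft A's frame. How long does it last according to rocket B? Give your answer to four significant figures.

218.3 minutes

Transform craft A's velocity into rocket B's frame: (0.52 − 0.9158)/(1 − 0.52·0.9158) = −0.3958/0.523784, so the relative speed is 0.75566c.
At |u| = 0.75566c, γ = (1 − 0.571022)^(−1/2) = 1.5268.
Craft A's interval is proper; time dilation gives Δt_B = γΔτ = 1.5268 × 143 minutes = 218.3 minutes.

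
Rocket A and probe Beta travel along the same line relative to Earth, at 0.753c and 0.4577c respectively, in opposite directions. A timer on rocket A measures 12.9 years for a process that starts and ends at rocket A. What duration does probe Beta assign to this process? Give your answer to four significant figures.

Transform rocket A's velocity into probe Beta's frame: (0.753 + 0.4577)/(1 + 0.753·0.4577) = 1.2107/1.3446481, so the relative speed is 0.90038c.
At |u| = 0.90038c, γ = (1 − 0.810684)^(−1/2) = 2.2983.
Rocket A's interval is proper; time dilation gives Δt_B = γΔτ = 2.2983 × 12.9 years = 29.65 years.

29.65 years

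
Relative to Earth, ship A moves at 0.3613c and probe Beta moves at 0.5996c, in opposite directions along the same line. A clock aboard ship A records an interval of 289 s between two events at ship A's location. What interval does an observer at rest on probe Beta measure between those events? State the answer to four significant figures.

471.2 s

Transform ship A's velocity into probe Beta's frame: (0.3613 + 0.5996)/(1 + 0.3613·0.5996) = 0.9609/1.21663548, so the relative speed is 0.7898c.
At |u| = 0.7898c, γ = (1 − 0.623784)^(−1/2) = 1.6304.
Ship A's interval is proper; time dilation gives Δt_B = γΔτ = 1.6304 × 289 s = 471.2 s.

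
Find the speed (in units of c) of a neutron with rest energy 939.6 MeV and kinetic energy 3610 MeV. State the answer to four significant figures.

0.9784c

K = (γ−1)mc², so γ = 1 + 3610/939.6 = 4.8421.
Then v/c = √(1 − γ⁻²) = √(1 − 0.0426513) = √0.9573487 = 0.9784.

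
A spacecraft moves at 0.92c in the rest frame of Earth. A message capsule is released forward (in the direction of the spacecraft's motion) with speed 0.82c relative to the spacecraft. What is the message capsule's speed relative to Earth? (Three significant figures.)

In units of c, u = (u' + v)/(1 + u'v) with u' = 0.82 and v = 0.92.
Numerator: 0.82 + 0.92 = 1.74. Denominator: 1 + (0.82)(0.92) = 1.7544.
u = 1.74/1.7544 = 0.99179, so the speed is 0.992c.

0.992c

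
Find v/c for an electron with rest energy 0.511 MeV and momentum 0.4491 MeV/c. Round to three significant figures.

pc/(mc²) = 0.4491/0.511 = 0.87886 = βγ = β/√(1−β²).
So β² = x²/(1 + x²) with x = 0.87886: x² = 0.772395, β² = 0.772395/1.772395 = 0.435792, β = 0.660.

0.660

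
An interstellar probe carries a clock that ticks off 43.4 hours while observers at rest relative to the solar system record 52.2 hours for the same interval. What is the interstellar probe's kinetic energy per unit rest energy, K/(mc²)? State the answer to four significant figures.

From Δt = γΔτ: γ = 52.2/43.4 = 1.20276.
Since K = (γ−1)mc², K/(mc²) = 1.20276 − 1 = 0.2028.

0.2028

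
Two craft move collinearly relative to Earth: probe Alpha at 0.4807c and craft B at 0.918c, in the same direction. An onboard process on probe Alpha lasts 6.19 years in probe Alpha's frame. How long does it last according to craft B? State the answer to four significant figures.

The velocity of probe Alpha relative to craft B is (0.4807 − 0.918)c / (1 − 0.4807×0.918) = −0.78269c; relative speed 0.78269c.
At |u| = 0.78269c, γ = (1 − 0.612604)^(−1/2) = 1.6067.
The clock on probe Alpha records proper time, so craft B measures Δt = γΔτ = 1.6067 × 6.19 = 9.945 years.

9.945 years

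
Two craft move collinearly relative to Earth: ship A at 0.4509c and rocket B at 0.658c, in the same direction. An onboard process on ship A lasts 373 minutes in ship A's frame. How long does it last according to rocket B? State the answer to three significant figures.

390 minutes

The velocity of ship A relative to rocket B is (0.4509 − 0.658)c / (1 − 0.4509×0.658) = −0.29447c; relative speed 0.29447c.
At |u| = 0.29447c, γ = (1 − 0.0867126)^(−1/2) = 1.0464.
Ship A's interval is proper; time dilation gives Δt_B = γΔτ = 1.0464 × 373 minutes = 390 minutes.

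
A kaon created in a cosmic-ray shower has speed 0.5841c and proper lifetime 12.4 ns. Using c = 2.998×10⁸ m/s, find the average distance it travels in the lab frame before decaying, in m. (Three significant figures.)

2.68 m

Lorentz factor: γ = (1 − 0.34117281)^(−1/2) = 1.232.
Lab-frame lifetime: Δt = γτ = 1.232 × 12.4 ns = 15.277 ns.
Distance: d = vΔt = 0.5841 × 2.998×10⁸ m/s × 1.5277×10^-8 s = 2.68 m.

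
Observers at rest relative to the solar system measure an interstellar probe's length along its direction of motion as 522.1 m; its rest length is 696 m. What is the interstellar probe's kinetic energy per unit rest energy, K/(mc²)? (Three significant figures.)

γ = L₀/L = 696/522.1 = 1.33308.
K/(mc²) = γ − 1 = 1.33308 − 1 = 0.333.

0.333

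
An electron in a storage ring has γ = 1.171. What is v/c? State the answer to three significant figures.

0.520

β = √(1 − 1/γ²) = √(1 − 1/1.371241) = √0.270734 = 0.520.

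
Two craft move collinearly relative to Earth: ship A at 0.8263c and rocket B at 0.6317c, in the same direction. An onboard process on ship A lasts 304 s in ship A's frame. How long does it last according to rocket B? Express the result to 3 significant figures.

333 s

Transform ship A's velocity into rocket B's frame: (0.8263 − 0.6317)/(1 − 0.8263·0.6317) = 0.1946/0.47802629, so the relative speed is 0.40709c.
γ for this relative speed: γ = 1/√(1 − 0.165722) = 1.0948.
Ship A's interval is proper; time dilation gives Δt_B = γΔτ = 1.0948 × 304 s = 333 s.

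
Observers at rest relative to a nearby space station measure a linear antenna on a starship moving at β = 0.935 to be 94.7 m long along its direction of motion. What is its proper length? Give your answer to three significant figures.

267 m

With β = 0.935, γ = 1/√(1 − 0.935²) = 1/√0.125775 = 2.8197.
Proper length: L₀ = γ·L = 2.8197 × 94.7 = 267 m.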